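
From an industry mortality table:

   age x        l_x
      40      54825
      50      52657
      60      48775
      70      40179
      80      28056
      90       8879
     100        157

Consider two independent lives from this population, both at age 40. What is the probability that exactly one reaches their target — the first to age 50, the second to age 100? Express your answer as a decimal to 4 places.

0.9578

p₁ = l_50/l_40 = 52657/54825 = 0.960456; p₂ = l_100/l_40 = 157/54825 = 0.002864.
P(exactly one) = p₁(1−p₂) + (1−p₁)p₂ = 0.957705 + 0.000113 = 0.957819.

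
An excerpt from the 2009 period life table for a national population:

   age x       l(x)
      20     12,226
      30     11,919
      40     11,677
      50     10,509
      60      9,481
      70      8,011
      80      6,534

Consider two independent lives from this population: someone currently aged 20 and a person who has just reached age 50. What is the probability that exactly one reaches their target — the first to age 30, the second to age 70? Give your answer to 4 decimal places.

p₁ = l(30)/l(20) = 11,919/12,226 = 0.974890; p₂ = l(70)/l(50) = 8,011/10,509 = 0.762299.
P(exactly one) = p₁(1−p₂) + (1−p₁)p₂ = 0.231732 + 0.019141 = 0.250874.

0.2509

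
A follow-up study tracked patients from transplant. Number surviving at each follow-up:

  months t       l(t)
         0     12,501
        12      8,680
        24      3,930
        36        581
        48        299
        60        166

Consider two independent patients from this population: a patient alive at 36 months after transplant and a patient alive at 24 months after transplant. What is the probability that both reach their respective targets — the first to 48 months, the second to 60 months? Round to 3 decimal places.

p₁ = l(48)/l(36) = 299/581 = 0.514630; p₂ = l(60)/l(24) = 166/3,930 = 0.042239.
P(both) = p₁ × p₂ = 0.514630 × 0.042239 = 0.021737.

0.022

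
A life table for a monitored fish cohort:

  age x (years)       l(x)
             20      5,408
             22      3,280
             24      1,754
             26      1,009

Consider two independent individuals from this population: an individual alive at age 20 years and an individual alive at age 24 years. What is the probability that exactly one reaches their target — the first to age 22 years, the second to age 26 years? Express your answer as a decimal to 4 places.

p₁ = l(22)/l(20) = 3,280/5,408 = 0.606509; p₂ = l(26)/l(24) = 1,009/1,754 = 0.575257.
P(exactly one) = p₁(1−p₂) + (1−p₁)p₂ = 0.257610 + 0.226358 = 0.483969.

0.4840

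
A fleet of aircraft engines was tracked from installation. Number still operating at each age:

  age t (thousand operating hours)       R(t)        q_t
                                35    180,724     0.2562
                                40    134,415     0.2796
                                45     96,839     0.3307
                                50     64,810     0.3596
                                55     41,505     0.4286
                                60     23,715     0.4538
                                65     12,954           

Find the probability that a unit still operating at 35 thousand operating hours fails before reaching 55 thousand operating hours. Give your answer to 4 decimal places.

0.7703

P(fail before 55 | operational at 35) = 1 − R(55)/R(35) = 1 − 41,505/180,724 = (139,219)/180,724 = 0.770340.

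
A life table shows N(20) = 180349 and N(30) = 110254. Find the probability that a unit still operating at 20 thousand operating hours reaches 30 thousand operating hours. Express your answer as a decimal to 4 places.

The conditional survival probability is N(30)/N(20) = 110254/180349 = 0.611337.

0.6113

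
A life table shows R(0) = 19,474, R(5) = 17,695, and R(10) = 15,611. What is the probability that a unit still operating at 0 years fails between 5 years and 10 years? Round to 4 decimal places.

This is the probability of reaching 5 but not 10, conditional on being operational at 0: (R(5) − R(10)) / R(0).
= (17,695 − 15,611) / 19,474 = 2,084 / 19,474 = 0.107014.

0.1070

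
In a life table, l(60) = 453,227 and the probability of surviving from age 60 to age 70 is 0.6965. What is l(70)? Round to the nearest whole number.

l(70) = l(60) × p = 453,227 × 0.6965 = 315673.

315673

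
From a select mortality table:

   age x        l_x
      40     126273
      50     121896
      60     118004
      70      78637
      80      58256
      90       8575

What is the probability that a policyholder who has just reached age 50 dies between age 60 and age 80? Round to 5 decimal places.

This is the probability of reaching 60 but not 80, conditional on being alive at 50: (l_60 − l_80) / l_50.
= (118004 − 58256) / 121896 = 59748 / 121896 = 0.490156.

0.49016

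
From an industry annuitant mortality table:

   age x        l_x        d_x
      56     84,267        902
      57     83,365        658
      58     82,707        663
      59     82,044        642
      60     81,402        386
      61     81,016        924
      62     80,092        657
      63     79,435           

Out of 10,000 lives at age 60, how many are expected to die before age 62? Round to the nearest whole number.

The relevant probability is 1 − 80,092/81,402 = 0.016093.
Expected number = 10,000 × 0.016093 = 161.

161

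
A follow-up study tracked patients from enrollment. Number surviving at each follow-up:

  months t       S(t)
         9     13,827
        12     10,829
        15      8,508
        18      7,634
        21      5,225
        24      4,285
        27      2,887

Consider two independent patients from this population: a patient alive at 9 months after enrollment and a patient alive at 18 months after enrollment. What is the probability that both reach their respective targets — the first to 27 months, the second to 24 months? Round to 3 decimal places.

p₁ = S(27)/S(9) = 2,887/13,827 = 0.208794; p₂ = S(24)/S(18) = 4,285/7,634 = 0.561305.
P(both) = p₁ × p₂ = 0.208794 × 0.561305 = 0.117197.

0.117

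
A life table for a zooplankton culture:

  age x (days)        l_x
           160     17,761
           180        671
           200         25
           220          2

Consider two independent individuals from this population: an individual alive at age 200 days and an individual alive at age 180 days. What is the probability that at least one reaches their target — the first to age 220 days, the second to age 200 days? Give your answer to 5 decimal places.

p₁ = l_220/l_200 = 2/25 = 0.080000; p₂ = l_200/l_180 = 25/671 = 0.037258.
P(at least one) = 1 − (1−p₁)(1−p₂) = 1 − 0.920000 × 0.962742 = 0.114277.

0.11428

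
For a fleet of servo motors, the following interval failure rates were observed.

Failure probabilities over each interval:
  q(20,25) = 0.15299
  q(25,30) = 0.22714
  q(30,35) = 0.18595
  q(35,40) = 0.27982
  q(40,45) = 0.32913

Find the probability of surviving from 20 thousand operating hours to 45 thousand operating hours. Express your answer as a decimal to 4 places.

Survival from 20 to 45 is the product of surviving each interval: (1 − 0.15299) × (1 − 0.22714) × (1 − 0.18595) × (1 − 0.27982) × (1 − 0.32913).
= 0.84701 × 0.77286 × 0.81405 × 0.72018 × 0.67087 = 0.257466.

0.2575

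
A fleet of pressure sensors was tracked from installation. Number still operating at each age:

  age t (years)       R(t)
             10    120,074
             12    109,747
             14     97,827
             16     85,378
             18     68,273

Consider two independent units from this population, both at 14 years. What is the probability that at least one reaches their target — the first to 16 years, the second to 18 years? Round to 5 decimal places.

0.96156

p₁ = R(16)/R(14) = 85,378/97,827 = 0.872745; p₂ = R(18)/R(14) = 68,273/97,827 = 0.697895.
P(at least one) = 1 − (1−p₁)(1−p₂) = 1 − 0.127255 × 0.302105 = 0.961556.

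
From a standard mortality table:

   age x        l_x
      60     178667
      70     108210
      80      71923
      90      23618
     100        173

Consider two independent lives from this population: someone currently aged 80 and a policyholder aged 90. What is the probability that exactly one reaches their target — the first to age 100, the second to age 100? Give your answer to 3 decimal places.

p₁ = l_100/l_80 = 173/71923 = 0.002405; p₂ = l_100/l_90 = 173/23618 = 0.007325.
P(exactly one) = p₁(1−p₂) + (1−p₁)p₂ = 0.002387 + 0.007307 = 0.009695.

0.010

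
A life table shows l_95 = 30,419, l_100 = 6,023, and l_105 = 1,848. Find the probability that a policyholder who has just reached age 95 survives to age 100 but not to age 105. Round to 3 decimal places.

This is the probability of reaching 100 but not 105, conditional on being alive at 95: (l_100 − l_105) / l_95.
= (6,023 − 1,848) / 30,419 = 4,175 / 30,419 = 0.137250.

0.137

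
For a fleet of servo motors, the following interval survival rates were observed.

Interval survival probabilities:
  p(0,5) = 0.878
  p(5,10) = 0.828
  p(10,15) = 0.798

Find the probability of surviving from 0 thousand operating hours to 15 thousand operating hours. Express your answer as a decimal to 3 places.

0.580

Survival from 0 to 15 is the product of surviving each interval: 0.878 × 0.828 × 0.798.
= 0.580133.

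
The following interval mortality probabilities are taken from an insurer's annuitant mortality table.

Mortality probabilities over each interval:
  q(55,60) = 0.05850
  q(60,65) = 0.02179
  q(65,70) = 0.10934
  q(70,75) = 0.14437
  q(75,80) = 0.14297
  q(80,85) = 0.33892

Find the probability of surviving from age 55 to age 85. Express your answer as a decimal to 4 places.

Survival from 55 to 85 is the product of surviving each interval: (1 − 0.05850) × (1 − 0.02179) × (1 − 0.10934) × (1 − 0.14437) × (1 − 0.14297) × (1 − 0.33892).
= 0.94150 × 0.97821 × 0.89066 × 0.85563 × 0.85703 × 0.66108 = 0.397649.

0.3976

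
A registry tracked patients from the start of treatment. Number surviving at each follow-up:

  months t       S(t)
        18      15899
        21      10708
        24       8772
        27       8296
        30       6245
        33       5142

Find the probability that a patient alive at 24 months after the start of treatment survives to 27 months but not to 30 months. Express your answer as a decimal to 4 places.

0.2338

This is the probability of reaching 27 but not 30, conditional on being alive at 24: (S(27) − S(30)) / S(24).
= (8296 − 6245) / 8772 = 2051 / 8772 = 0.233812.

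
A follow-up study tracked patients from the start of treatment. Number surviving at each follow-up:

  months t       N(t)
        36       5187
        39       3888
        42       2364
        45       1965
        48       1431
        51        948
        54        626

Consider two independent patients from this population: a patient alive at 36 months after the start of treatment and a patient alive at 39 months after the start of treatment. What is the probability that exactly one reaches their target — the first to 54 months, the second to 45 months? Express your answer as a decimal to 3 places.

p₁ = N(54)/N(36) = 626/5187 = 0.120686; p₂ = N(45)/N(39) = 1965/3888 = 0.505401.
P(exactly one) = p₁(1−p₂) + (1−p₁)p₂ = 0.059691 + 0.444406 = 0.504097.

0.504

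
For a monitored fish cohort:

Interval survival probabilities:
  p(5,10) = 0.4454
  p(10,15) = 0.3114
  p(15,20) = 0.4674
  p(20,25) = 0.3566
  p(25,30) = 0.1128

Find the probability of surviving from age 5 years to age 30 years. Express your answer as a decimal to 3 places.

0.003

Survival from 5 to 30 is the product of surviving each interval: 0.4454 × 0.3114 × 0.4674 × 0.3566 × 0.1128.
= 0.002608.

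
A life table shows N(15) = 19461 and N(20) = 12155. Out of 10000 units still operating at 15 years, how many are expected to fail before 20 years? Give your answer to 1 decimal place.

3754.2

The relevant probability is 1 − 12155/19461 = 0.375418.
Expected number = 10000 × 0.375418 = 3754.2.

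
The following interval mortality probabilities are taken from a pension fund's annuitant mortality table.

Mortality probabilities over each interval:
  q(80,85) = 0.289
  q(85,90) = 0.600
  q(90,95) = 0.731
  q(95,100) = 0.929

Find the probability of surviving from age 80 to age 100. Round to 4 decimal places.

0.0054

Chaining the interval survival probabilities: (1 − 0.289) × (1 − 0.600) × (1 − 0.731) × (1 − 0.929).
= 0.711 × 0.400 × 0.269 × 0.071 = 0.005432.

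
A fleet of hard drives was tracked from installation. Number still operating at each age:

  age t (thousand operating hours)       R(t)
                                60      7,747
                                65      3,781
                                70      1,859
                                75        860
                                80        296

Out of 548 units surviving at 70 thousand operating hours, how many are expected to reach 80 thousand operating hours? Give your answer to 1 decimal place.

The relevant probability is 296/1,859 = 0.159225.
Expected number = 548 × 0.159225 = 87.3.

87.3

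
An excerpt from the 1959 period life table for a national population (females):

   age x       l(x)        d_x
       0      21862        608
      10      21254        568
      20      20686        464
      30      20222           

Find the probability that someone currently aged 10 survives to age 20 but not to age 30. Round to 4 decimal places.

This is the probability of reaching 20 but not 30, conditional on being alive at 10: (l(20) − l(30)) / l(10).
= (20686 − 20222) / 21254 = 464 / 21254 = 0.021831.

0.0218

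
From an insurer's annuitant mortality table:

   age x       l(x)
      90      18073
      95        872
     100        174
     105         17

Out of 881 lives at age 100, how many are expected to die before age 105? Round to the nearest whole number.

795

The relevant probability is 1 − 17/174 = 0.902299.
Expected number = 881 × 0.902299 = 795.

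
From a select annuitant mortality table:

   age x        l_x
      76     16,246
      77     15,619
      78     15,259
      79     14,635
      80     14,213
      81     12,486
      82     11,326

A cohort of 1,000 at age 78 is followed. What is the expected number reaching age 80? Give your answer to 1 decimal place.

The relevant probability is 14,213/15,259 = 0.931450.
Expected number = 1,000 × 0.931450 = 931.5.

931.5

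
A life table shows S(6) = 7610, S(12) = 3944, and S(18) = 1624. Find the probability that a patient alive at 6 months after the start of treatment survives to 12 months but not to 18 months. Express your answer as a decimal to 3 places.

0.305

This is the probability of reaching 12 but not 18, conditional on being alive at 6: (S(12) − S(18)) / S(6).
= (3944 − 1624) / 7610 = 2320 / 7610 = 0.304862.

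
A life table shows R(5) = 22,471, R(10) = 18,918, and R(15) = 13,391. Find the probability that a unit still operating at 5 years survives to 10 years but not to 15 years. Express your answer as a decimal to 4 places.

0.2460

This is the probability of reaching 10 but not 15, conditional on being operational at 5: (R(10) − R(15)) / R(5).
= (18,918 − 13,391) / 22,471 = 5,527 / 22,471 = 0.245961.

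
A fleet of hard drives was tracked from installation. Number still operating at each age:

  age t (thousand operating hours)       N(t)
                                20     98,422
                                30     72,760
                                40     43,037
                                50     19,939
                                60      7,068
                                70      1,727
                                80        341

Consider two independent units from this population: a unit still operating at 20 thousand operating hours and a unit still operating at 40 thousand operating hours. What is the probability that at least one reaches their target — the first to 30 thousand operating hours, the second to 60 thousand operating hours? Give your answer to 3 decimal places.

0.782

p₁ = N(30)/N(20) = 72,760/98,422 = 0.739266; p₂ = N(60)/N(40) = 7,068/43,037 = 0.164231.
P(at least one) = 1 − (1−p₁)(1−p₂) = 1 − 0.260734 × 0.835769 = 0.782087.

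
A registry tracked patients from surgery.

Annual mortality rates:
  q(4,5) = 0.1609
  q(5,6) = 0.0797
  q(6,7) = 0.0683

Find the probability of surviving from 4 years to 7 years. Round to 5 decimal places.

0.71948

Chaining the interval survival probabilities: (1 − 0.1609) × (1 − 0.0797) × (1 − 0.0683).
= 0.8391 × 0.9203 × 0.9317 = 0.719481.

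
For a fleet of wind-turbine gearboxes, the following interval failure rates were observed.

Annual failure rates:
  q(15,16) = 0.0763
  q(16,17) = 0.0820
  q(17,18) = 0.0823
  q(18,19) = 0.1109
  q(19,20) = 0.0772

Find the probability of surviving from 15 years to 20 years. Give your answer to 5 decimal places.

0.63846

Survival from 15 to 20 is the product of surviving each interval: (1 − 0.0763) × (1 − 0.0820) × (1 − 0.0823) × (1 − 0.1109) × (1 − 0.0772).
= 0.9237 × 0.9180 × 0.9177 × 0.8891 × 0.9228 = 0.638458.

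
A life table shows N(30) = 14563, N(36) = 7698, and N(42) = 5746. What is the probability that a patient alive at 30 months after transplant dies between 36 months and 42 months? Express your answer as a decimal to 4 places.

0.1340

This is the probability of reaching 36 but not 42, conditional on being alive at 30: (N(36) − N(42)) / N(30).
= (7698 − 5746) / 14563 = 1952 / 14563 = 0.134038.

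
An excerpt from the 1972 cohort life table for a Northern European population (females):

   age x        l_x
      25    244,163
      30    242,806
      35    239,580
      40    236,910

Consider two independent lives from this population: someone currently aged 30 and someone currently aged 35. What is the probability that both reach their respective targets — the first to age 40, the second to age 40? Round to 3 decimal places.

0.965

p₁ = l_40/l_30 = 236,910/242,806 = 0.975717; p₂ = l_40/l_35 = 236,910/239,580 = 0.988855.
P(both) = p₁ × p₂ = 0.975717 × 0.988855 = 0.964843.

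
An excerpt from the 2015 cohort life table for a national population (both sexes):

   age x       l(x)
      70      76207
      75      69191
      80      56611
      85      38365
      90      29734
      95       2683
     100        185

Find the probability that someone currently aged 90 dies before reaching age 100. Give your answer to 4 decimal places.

0.9938

P(die before 100 | alive at 90) = 1 − l(100)/l(90) = 1 − 185/29734 = (29549)/29734 = 0.993778.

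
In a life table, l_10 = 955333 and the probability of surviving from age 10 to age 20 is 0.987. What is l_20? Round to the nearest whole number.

942914

l_20 = l_10 × p = 955333 × 0.987 = 942914.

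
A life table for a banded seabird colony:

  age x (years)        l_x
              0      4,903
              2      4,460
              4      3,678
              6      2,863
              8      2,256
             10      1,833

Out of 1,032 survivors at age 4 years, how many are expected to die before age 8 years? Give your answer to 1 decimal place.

The relevant probability is 1 − 2,256/3,678 = 0.386623.
Expected number = 1,032 × 0.386623 = 399.0.

399.0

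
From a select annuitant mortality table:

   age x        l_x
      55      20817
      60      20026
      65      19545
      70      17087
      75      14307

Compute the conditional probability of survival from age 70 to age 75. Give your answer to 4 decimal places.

0.8373

We want 5p70 = l_75/l_70.
The conditional survival probability is l_75/l_70 = 14307/17087 = 0.837303.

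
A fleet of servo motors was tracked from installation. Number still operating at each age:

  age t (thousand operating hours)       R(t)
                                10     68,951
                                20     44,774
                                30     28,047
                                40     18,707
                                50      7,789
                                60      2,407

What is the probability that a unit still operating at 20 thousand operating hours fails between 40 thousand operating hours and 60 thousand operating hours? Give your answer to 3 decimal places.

0.364

This is the probability of reaching 40 but not 60, conditional on being operational at 20: (R(40) − R(60)) / R(20).
= (18,707 − 2,407) / 44,774 = 16,300 / 44,774 = 0.364051.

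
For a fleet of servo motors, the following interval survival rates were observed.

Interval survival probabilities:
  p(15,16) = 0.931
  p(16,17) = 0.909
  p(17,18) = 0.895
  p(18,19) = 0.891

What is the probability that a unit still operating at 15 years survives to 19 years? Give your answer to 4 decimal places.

The overall survival probability is 0.931 × 0.909 × 0.895 × 0.891.
= 0.674861.

0.6749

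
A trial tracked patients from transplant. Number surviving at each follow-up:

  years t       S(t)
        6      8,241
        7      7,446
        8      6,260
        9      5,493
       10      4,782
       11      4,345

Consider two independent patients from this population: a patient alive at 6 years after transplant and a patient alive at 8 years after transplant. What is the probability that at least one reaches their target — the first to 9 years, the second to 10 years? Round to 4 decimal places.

0.9213

p₁ = S(9)/S(6) = 5,493/8,241 = 0.666545; p₂ = S(10)/S(8) = 4,782/6,260 = 0.763898.
P(at least one) = 1 − (1−p₁)(1−p₂) = 1 − 0.333455 × 0.236102 = 0.921271.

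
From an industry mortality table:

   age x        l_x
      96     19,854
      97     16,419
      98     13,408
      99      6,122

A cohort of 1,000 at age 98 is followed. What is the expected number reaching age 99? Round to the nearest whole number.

The relevant probability is 6,122/13,408 = 0.456593.
Expected number = 1,000 × 0.456593 = 457.

457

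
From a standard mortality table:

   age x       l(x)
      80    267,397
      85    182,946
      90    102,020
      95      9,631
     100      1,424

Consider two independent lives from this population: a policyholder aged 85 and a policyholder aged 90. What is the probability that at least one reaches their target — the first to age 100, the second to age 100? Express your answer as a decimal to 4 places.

p₁ = l(100)/l(85) = 1,424/182,946 = 0.007784; p₂ = l(100)/l(90) = 1,424/102,020 = 0.013958.
P(at least one) = 1 − (1−p₁)(1−p₂) = 1 − 0.992216 × 0.986042 = 0.021633.

0.0216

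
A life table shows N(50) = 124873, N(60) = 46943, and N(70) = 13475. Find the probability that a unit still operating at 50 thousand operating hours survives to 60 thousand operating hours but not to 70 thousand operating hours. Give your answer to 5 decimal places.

This is the probability of reaching 60 but not 70, conditional on being operational at 50: (N(60) − N(70)) / N(50).
= (46943 − 13475) / 124873 = 33468 / 124873 = 0.268016.

0.26802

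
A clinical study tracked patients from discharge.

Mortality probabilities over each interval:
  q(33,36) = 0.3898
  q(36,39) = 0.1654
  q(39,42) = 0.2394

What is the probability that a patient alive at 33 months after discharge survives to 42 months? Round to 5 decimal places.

P(survive 33→42) = (1 − 0.3898) × (1 − 0.1654) × (1 − 0.2394).
= 0.6102 × 0.8346 × 0.7606 = 0.387353.

0.38735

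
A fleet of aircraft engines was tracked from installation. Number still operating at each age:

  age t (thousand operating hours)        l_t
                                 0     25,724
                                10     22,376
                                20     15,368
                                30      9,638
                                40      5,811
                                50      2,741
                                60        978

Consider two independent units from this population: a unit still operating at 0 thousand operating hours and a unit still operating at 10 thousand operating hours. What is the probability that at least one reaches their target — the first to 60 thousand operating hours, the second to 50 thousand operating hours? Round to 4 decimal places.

0.1559

p₁ = l_60/l_0 = 978/25,724 = 0.038019; p₂ = l_50/l_10 = 2,741/22,376 = 0.122497.
P(at least one) = 1 − (1−p₁)(1−p₂) = 1 − 0.961981 × 0.877503 = 0.155859.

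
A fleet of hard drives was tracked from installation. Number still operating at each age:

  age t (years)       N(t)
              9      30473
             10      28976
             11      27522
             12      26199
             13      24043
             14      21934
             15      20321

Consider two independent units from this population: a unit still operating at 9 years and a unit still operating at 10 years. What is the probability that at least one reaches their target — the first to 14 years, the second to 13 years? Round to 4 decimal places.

0.9523

p₁ = N(14)/N(9) = 21934/30473 = 0.719785; p₂ = N(13)/N(10) = 24043/28976 = 0.829756.
P(at least one) = 1 − (1−p₁)(1−p₂) = 1 − 0.280215 × 0.170244 = 0.952295.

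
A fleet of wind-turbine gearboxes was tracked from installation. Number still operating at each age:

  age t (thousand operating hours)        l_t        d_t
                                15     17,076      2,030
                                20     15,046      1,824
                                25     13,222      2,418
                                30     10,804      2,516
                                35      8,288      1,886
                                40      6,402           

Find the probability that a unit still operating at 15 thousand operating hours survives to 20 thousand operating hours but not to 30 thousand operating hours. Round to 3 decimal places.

0.248

This is the probability of reaching 20 but not 30, conditional on being operational at 15: (l_20 − l_30) / l_15.
= (15,046 − 10,804) / 17,076 = 4,242 / 17,076 = 0.248419.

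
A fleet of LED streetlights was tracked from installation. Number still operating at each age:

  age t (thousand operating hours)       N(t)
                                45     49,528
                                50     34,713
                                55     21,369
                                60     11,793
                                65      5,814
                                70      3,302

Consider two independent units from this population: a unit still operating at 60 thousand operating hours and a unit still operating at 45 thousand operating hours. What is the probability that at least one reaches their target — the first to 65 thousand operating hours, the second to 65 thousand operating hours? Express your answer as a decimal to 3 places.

p₁ = N(65)/N(60) = 5,814/11,793 = 0.493004; p₂ = N(65)/N(45) = 5,814/49,528 = 0.117388.
P(at least one) = 1 − (1−p₁)(1−p₂) = 1 − 0.506996 × 0.882612 = 0.552519.

0.553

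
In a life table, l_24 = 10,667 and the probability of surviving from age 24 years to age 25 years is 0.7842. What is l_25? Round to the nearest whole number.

8365

l_25 = l_24 × p = 10,667 × 0.7842 = 8365.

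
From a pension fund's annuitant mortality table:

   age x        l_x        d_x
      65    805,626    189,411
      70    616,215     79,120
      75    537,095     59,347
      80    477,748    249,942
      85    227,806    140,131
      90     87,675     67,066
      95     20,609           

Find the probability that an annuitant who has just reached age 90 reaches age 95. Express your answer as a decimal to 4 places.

0.2351

We want 5p90 = l_95/l_90.
The conditional survival probability is l_95/l_90 = 20,609/87,675 = 0.235061.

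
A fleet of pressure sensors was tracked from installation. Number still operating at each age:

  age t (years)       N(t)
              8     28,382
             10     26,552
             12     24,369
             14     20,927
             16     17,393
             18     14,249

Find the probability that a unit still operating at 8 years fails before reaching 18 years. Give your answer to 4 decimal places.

P(fail before 18 | operational at 8) = 1 − N(18)/N(8) = 1 − 14,249/28,382 = (14,133)/28,382 = 0.497956.

0.4980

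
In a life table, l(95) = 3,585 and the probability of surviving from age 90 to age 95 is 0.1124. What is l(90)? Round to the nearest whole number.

31895

l(90) = l(95) / p = 3,585 / 0.1124 = 31895.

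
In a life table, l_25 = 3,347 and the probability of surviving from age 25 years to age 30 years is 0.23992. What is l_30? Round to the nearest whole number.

803

l_30 = l_25 × p = 3,347 × 0.23992 = 803.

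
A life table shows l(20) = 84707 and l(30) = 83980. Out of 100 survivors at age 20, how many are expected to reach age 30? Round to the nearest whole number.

99

The relevant probability is 83980/84707 = 0.991417.
Expected number = 100 × 0.991417 = 99.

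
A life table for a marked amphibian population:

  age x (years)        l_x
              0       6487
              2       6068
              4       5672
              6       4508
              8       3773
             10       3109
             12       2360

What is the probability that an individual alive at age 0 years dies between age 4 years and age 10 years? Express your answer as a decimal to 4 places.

0.3951

This is the probability of reaching 4 but not 10, conditional on being alive at 0: (l_4 − l_10) / l_0.
= (5672 − 3109) / 6487 = 2563 / 6487 = 0.395098.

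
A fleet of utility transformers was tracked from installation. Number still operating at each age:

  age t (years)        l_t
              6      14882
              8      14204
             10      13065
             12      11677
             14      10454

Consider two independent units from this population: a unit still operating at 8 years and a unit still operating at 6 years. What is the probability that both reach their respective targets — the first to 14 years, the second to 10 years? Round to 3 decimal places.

0.646

p₁ = l_14/l_8 = 10454/14204 = 0.735990; p₂ = l_10/l_6 = 13065/14882 = 0.877906.
P(both) = p₁ × p₂ = 0.735990 × 0.877906 = 0.646130.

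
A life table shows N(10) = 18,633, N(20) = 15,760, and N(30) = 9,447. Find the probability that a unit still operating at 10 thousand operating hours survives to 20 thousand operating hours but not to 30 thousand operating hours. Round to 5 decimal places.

0.33881

This is the probability of reaching 20 but not 30, conditional on being operational at 10: (N(20) − N(30)) / N(10).
= (15,760 − 9,447) / 18,633 = 6,313 / 18,633 = 0.338807.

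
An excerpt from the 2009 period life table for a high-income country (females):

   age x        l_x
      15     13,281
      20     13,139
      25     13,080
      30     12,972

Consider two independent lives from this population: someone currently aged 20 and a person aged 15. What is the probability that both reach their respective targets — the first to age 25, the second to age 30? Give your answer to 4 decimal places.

p₁ = l_25/l_20 = 13,080/13,139 = 0.995510; p₂ = l_30/l_15 = 12,972/13,281 = 0.976734.
P(both) = p₁ × p₂ = 0.995510 × 0.976734 = 0.972348.

0.9723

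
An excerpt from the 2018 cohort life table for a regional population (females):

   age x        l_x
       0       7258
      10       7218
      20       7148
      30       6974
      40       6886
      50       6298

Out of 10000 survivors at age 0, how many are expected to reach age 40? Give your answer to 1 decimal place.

9487.5

The relevant probability is 6886/7258 = 0.948746.
Expected number = 10000 × 0.948746 = 9487.5.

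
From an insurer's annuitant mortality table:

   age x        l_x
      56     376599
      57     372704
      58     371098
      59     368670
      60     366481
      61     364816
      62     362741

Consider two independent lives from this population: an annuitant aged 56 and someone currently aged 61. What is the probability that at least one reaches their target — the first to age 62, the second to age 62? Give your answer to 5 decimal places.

p₁ = l_62/l_56 = 362741/376599 = 0.963202; p₂ = l_62/l_61 = 362741/364816 = 0.994312.
P(at least one) = 1 − (1−p₁)(1−p₂) = 1 − 0.036798 × 0.005688 = 0.999791.

0.99979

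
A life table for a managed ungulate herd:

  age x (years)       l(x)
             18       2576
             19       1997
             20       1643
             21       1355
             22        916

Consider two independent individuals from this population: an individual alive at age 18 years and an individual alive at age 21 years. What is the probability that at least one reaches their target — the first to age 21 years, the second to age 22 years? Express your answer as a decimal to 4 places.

0.8464

p₁ = l(21)/l(18) = 1355/2576 = 0.526009; p₂ = l(22)/l(21) = 916/1355 = 0.676015.
P(at least one) = 1 − (1−p₁)(1−p₂) = 1 − 0.473991 × 0.323985 = 0.846434.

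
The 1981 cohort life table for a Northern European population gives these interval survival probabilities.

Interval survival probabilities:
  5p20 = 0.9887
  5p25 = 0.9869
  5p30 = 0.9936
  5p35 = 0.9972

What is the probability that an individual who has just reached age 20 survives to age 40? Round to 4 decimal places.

The overall survival probability is 0.9887 × 0.9869 × 0.9936 × 0.9972.
= 0.966789.

0.9668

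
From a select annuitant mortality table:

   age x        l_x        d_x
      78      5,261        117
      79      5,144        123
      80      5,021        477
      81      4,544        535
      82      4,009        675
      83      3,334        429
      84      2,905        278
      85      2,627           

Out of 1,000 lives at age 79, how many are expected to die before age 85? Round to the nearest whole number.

The relevant probability is 1 − 2,627/5,144 = 0.489308.
Expected number = 1,000 × 0.489308 = 489.

489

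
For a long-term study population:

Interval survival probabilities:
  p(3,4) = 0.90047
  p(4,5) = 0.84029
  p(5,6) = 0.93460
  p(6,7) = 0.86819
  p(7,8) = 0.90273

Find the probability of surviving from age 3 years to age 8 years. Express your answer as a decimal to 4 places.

Chaining the interval survival probabilities: 0.90047 × 0.84029 × 0.93460 × 0.86819 × 0.90273.
= 0.554239.

0.5542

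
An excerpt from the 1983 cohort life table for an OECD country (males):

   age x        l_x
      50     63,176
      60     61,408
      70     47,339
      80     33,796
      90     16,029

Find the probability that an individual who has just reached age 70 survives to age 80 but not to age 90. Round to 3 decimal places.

0.375

We want 10|10q70 = (l_80 − l_90)/l_70.
This is the probability of reaching 80 but not 90, conditional on being alive at 70: (l_80 − l_90) / l_70.
= (33,796 − 16,029) / 47,339 = 17,767 / 47,339 = 0.375314.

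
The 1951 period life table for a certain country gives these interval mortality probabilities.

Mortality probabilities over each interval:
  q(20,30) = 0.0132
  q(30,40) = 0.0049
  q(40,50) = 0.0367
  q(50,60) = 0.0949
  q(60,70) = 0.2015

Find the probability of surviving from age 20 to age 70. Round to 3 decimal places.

0.684

Survival from 20 to 70 is the product of surviving each interval: (1 − 0.0132) × (1 − 0.0049) × (1 − 0.0367) × (1 − 0.0949) × (1 − 0.2015).
= 0.9868 × 0.9951 × 0.9633 × 0.9051 × 0.7985 = 0.683642.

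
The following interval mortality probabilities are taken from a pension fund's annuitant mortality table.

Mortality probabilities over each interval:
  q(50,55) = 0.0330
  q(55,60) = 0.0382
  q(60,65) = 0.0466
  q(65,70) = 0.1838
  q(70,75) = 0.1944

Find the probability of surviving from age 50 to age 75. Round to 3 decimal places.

0.583

P(survive 50→75) = (1 − 0.0330) × (1 − 0.0382) × (1 − 0.0466) × (1 − 0.1838) × (1 − 0.1944).
= 0.9670 × 0.9618 × 0.9534 × 0.8162 × 0.8056 = 0.583045.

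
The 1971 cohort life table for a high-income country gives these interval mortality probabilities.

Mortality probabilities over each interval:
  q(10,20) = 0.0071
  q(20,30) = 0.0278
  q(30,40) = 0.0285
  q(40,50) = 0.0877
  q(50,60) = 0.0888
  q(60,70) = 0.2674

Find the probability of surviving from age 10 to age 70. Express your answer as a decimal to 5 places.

Survival from 10 to 70 is the product of surviving each interval: (1 − 0.0071) × (1 − 0.0278) × (1 − 0.0285) × (1 − 0.0877) × (1 − 0.0888) × (1 − 0.2674).
= 0.9929 × 0.9722 × 0.9715 × 0.9123 × 0.9112 × 0.7326 = 0.571113.

0.57111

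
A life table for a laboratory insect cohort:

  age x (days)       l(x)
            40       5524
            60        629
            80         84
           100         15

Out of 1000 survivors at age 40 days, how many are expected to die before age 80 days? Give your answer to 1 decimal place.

984.8

The relevant probability is 1 − 84/5524 = 0.984794.
Expected number = 1000 × 0.984794 = 984.8.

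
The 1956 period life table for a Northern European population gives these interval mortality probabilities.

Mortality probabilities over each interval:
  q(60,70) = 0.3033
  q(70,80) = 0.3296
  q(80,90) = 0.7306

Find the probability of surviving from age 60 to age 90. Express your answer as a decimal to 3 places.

P(survive 60→90) = (1 − 0.3033) × (1 − 0.3296) × (1 − 0.7306).
= 0.6967 × 0.6704 × 0.2694 = 0.125828.

0.126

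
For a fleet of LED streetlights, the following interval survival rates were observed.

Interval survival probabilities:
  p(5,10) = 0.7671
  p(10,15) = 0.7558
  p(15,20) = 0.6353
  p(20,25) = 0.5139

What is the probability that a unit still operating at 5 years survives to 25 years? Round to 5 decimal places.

P(survive 5→25) = 0.7671 × 0.7558 × 0.6353 × 0.5139.
= 0.189285.

0.18929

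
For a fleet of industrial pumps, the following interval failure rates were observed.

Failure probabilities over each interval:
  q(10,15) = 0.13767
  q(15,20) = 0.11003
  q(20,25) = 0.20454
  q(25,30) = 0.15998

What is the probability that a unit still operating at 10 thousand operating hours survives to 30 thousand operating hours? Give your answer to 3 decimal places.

0.513

Chaining the interval survival probabilities: (1 − 0.13767) × (1 − 0.11003) × (1 − 0.20454) × (1 − 0.15998).
= 0.86233 × 0.88997 × 0.79546 × 0.84002 = 0.512810.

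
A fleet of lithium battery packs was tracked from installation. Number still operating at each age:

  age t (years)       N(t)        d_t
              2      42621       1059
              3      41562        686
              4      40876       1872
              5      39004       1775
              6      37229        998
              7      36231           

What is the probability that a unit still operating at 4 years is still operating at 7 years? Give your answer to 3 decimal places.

0.886

The conditional survival probability is N(7)/N(4) = 36231/40876 = 0.886364.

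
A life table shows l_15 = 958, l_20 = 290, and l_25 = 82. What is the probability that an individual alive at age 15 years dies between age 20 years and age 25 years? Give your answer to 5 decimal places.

0.21712

This is the probability of reaching 20 but not 25, conditional on being alive at 15: (l_20 − l_25) / l_15.
= (290 − 82) / 958 = 208 / 958 = 0.217119.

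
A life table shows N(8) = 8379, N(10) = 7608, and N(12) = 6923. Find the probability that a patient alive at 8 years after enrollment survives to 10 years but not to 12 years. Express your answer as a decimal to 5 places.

This is the probability of reaching 10 but not 12, conditional on being alive at 8: (N(10) − N(12)) / N(8).
= (7608 − 6923) / 8379 = 685 / 8379 = 0.081752.

0.08175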